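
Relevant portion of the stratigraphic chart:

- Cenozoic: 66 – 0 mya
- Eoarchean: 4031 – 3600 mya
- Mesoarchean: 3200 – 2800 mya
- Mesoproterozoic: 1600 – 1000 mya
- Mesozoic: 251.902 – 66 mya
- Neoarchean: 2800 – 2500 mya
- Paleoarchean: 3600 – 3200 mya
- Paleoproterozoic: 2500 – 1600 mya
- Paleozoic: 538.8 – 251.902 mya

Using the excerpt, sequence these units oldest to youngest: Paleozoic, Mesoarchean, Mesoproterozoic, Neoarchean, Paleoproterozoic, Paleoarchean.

Sorting by start age (descending Ma, since larger Ma = older): Paleoarchean began 3600, Mesoarchean began 3200, Neoarchean began 2800, Paleoproterozoic began 2500, Mesoproterozoic began 1600, Paleozoic began 538.8.

Paleoarchean, then Mesoarchean, then Neoarchean, then Paleoproterozoic, then Mesoproterozoic, then Paleozoic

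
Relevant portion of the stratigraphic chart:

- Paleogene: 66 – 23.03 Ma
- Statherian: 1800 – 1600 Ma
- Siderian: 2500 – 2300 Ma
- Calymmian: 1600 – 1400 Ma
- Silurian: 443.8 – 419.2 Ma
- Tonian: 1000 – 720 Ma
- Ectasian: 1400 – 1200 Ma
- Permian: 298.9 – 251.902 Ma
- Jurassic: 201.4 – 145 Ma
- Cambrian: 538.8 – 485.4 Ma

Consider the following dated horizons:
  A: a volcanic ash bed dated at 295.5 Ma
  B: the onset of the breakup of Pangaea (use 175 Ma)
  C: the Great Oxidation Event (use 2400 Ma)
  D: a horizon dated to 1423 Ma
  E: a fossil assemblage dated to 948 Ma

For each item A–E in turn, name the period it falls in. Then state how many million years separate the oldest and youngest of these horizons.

A: 295.5 Ma lies in 298.9–251.902 Ma, so Permian.
B: 175 Ma lies in 201.4–145 Ma, so Jurassic.
C: 2400 Ma lies in 2500–2300 Ma, so Siderian.
D: 1423 Ma lies in 1600–1400 Ma, so Calymmian.
E: 948 Ma lies in 1000–720 Ma, so Tonian.
Oldest = 2400 Ma, youngest = 175 Ma → span 2225 Myr.

A — Permian; B — Jurassic; C — Siderian; D — Calymmian; E — Tonian; span 2225 million years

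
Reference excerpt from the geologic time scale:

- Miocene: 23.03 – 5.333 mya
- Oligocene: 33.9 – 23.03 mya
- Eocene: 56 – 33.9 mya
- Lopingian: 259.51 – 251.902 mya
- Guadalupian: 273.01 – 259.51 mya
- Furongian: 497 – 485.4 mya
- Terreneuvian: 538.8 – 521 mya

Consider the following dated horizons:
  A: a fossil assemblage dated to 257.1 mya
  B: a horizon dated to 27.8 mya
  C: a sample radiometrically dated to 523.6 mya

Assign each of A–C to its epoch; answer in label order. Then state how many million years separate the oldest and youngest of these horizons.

A: 257.1 Ma lies in 259.51–251.902 Ma, so Lopingian.
B: 27.8 Ma lies in 33.9–23.03 Ma, so Oligocene.
C: 523.6 Ma lies in 538.8–521 Ma, so Terreneuvian.
Oldest = 523.6 Ma, youngest = 27.8 Ma → span 495.8 Myr.

A — Lopingian; B — Oligocene; C — Terreneuvian; span 495.8 million years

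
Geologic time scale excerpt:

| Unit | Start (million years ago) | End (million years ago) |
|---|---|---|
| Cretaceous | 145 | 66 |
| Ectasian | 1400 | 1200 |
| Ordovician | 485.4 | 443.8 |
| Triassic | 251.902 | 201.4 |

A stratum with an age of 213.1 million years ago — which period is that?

Triassic

213.1 Ma lies between 251.902 and 201.4 Ma, so it falls in the Triassic.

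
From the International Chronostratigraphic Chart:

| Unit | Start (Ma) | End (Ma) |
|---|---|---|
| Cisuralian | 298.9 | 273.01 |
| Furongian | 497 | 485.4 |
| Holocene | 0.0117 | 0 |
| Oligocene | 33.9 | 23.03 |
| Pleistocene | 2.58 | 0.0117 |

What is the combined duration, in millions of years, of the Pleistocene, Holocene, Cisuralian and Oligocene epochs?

39.34 million years

Each duration: Pleistocene = 2.5683; Holocene = 0.0117; Cisuralian = 25.89; Oligocene = 10.87.
Sum: 2.5683 + 0.0117 + 25.89 + 10.87 = 39.34 Myr.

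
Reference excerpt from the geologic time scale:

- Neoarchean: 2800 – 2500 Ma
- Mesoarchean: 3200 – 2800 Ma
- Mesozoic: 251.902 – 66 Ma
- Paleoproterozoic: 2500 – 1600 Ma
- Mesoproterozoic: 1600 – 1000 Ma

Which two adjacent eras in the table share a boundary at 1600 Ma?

The Paleoproterozoic ends at 1600 Ma and the Mesoproterozoic begins at 1600 Ma, so they share that boundary.

Paleoproterozoic and Mesoproterozoic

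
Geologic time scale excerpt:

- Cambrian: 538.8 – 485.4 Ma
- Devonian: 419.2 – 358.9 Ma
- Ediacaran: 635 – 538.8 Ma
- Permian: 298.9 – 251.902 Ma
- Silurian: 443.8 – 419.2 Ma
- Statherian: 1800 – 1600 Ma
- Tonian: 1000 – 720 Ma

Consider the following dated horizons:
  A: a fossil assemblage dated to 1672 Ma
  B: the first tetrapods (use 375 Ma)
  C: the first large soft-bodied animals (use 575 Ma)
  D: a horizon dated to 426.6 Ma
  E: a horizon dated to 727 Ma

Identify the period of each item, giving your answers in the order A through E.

A: 1672 Ma lies in 1800–1600 Ma, so Statherian.
B: 375 Ma lies in 419.2–358.9 Ma, so Devonian.
C: 575 Ma lies in 635–538.8 Ma, so Ediacaran.
D: 426.6 Ma lies in 443.8–419.2 Ma, so Silurian.
E: 727 Ma lies in 1000–720 Ma, so Tonian.

A — Statherian; B — Devonian; C — Ediacaran; D — Silurian; E — Tonian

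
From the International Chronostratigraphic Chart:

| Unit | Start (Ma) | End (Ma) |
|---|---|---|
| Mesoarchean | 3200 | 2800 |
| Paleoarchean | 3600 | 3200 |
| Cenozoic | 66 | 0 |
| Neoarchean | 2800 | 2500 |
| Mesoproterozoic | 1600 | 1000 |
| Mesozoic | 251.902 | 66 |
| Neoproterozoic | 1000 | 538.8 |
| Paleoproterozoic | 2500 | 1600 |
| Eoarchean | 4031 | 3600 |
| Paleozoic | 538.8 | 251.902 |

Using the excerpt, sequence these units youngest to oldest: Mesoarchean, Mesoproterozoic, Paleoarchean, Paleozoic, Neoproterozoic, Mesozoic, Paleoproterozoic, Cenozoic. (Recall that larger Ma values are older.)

The oldest of these is Paleoarchean (starts 3600 Ma) and the youngest is Cenozoic (ends 0 Ma).
In between, by decreasing start age: Mesoarchean (3200), Paleoproterozoic (2500), Mesoproterozoic (1600), Neoproterozoic (1000), Paleozoic (538.8), Mesozoic (251.902).
Listing youngest first means reversing that sequence.

Cenozoic, Mesozoic, Paleozoic, Neoproterozoic, Mesoproterozoic, Paleoproterozoic, Mesoarchean, Paleoarchean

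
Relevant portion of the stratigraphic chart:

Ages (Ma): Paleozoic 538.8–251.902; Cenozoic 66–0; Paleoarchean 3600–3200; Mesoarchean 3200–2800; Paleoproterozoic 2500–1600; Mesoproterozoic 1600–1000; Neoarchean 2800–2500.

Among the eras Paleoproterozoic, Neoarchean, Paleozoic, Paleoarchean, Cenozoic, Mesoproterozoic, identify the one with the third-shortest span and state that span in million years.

Neoarchean, 300 million years

Start − end for each: Paleoproterozoic 2500 − 1600 = 900; Neoarchean 2800 − 2500 = 300; Paleozoic 538.8 − 251.902 = 286.898; Paleoarchean 3600 − 3200 = 400; Cenozoic 66 − 0 = 66; Mesoproterozoic 1600 − 1000 = 600.
Ranking these from shortest: Cenozoic < Paleozoic < Neoarchean < Paleoarchean < Mesoproterozoic < Paleoproterozoic.
Position 3 in that ranking is Neoarchean, which lasted 300 Myr.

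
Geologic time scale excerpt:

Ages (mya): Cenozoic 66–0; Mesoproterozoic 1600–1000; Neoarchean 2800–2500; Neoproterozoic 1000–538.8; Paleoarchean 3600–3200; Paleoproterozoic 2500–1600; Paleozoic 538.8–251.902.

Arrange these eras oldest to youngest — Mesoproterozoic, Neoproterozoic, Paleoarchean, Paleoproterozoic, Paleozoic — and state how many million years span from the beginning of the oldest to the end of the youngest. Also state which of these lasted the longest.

Paleoarchean, Paleoproterozoic, Mesoproterozoic, Neoproterozoic, Paleozoic; total span 3348.098 Myr; longest is Paleoproterozoic

From the excerpt: Mesoproterozoic 1600–1000; Neoproterozoic 1000–538.8; Paleoarchean 3600–3200; Paleoproterozoic 2500–1600; Paleozoic 538.8–251.902 (Ma).
Larger Ma is earlier, so the oldest is Paleoarchean and the youngest is Paleozoic; oldest to youngest: Paleoarchean, Paleoproterozoic, Mesoproterozoic, Neoproterozoic, Paleozoic.
Oldest start 3600 minus youngest end 251.902 gives 3348.098 Myr overall.
Individual lengths (start − end): Mesoproterozoic 600; Neoproterozoic 461.2; Paleoarchean 400; Paleozoic 286.898; Paleoproterozoic 900. The largest is Paleoproterozoic at 900 Myr.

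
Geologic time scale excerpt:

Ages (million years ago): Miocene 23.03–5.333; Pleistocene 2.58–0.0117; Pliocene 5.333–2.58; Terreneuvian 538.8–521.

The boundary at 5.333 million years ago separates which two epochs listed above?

The Miocene ends at 5.333 million years ago and the Pliocene begins at 5.333 million years ago, so they share that boundary.

Miocene and Pliocene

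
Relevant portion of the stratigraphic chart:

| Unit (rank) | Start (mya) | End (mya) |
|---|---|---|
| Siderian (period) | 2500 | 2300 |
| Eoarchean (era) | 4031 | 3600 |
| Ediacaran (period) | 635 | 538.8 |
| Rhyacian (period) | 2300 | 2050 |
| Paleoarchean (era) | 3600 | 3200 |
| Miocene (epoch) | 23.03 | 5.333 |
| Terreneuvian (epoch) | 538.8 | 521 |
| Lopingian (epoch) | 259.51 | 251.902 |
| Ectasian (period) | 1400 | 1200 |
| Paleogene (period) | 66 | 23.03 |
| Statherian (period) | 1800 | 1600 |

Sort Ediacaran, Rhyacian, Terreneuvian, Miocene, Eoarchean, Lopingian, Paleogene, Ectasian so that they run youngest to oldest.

Miocene, then Paleogene, then Lopingian, then Terreneuvian, then Ediacaran, then Ectasian, then Rhyacian, then Eoarchean

Read off each span (Ma): Ediacaran 635–538.8; Rhyacian 2300–2050; Terreneuvian 538.8–521; Miocene 23.03–5.333; Eoarchean 4031–3600; Lopingian 259.51–251.902; Paleogene 66–23.03; Ectasian 1400–1200.
Larger Ma is older, so oldest→youngest is Eoarchean, Rhyacian, Ectasian, Ediacaran, Terreneuvian, Lopingian, Paleogene, Miocene; reverse it for youngest→oldest.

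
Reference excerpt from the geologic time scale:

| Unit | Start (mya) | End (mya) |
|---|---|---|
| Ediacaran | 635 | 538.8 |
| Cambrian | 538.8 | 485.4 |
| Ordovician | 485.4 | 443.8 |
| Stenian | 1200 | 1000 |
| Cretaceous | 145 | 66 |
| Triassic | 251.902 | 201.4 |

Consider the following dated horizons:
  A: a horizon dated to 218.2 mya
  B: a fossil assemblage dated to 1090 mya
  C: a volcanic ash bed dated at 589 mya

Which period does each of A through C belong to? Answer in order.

A: 218.2 Ma lies in 251.902–201.4 Ma, so Triassic.
B: 1090 Ma lies in 1200–1000 Ma, so Stenian.
C: 589 Ma lies in 635–538.8 Ma, so Ediacaran.

A — Triassic; B — Stenian; C — Ediacaran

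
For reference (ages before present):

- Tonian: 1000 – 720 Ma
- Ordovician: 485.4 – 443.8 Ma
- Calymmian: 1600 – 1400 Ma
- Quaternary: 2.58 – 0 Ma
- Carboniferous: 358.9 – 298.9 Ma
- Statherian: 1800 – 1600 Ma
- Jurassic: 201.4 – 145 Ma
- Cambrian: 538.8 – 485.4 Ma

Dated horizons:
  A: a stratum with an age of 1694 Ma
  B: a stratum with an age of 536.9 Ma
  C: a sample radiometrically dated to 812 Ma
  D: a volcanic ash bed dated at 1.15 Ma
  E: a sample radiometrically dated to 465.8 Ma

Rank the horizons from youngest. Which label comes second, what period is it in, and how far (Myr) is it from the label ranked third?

Sorted youngest-first by Ma: D (1.15), E (465.8), B (536.9), C (812), A (1694).
The second youngest is E at 465.8 Ma, which lies in 485.4–443.8 Ma: the Ordovician.
The third youngest is B at 536.9 Ma; separation = |465.8 − 536.9| = 71.1 Myr.

E, in the Ordovician; 71.1 million years to B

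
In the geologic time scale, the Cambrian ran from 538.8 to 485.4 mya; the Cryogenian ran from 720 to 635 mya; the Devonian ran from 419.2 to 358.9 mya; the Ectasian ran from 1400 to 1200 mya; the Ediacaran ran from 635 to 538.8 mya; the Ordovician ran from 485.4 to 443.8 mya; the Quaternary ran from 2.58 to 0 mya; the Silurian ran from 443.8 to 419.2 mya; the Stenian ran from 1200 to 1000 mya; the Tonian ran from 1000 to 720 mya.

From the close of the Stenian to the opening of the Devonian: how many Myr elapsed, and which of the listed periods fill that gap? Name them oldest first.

The Stenian closes at 1000 Ma and the Devonian opens at 419.2 Ma, so the interval is 1000 − 419.2 = 580.8 Myr.
A period fits inside if it starts at or after 1000 Ma and ends at or before 419.2 Ma; oldest first that gives Tonian, Cryogenian, Ediacaran, Cambrian, Ordovician, Silurian.

580.8 million years; Tonian, Cryogenian, Ediacaran, Cambrian, Ordovician, Silurian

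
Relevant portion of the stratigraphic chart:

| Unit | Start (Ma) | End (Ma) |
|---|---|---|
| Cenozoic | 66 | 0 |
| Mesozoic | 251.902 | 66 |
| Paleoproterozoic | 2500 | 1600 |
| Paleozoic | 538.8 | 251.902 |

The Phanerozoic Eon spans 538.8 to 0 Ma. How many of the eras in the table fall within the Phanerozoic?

3

Eras inside 538.8–0 Ma: Paleozoic, Mesozoic, Cenozoic — 3 in total.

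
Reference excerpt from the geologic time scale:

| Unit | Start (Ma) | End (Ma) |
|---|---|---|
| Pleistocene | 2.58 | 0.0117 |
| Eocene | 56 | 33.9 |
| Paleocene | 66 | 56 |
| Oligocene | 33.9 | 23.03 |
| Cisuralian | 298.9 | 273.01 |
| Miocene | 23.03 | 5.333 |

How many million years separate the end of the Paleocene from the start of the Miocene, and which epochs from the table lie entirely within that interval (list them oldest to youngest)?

The Paleocene closes at 56 Ma and the Miocene opens at 23.03 Ma, so the interval is 56 − 23.03 = 32.97 Myr.
An epoch fits inside if it starts at or after 56 Ma and ends at or before 23.03 Ma; oldest first that gives Eocene, Oligocene.

32.97 million years; Eocene, Oligocene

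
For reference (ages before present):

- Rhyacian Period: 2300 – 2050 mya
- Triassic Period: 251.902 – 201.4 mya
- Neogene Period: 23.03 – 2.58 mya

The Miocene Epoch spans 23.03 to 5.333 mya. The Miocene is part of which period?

Neogene

The Miocene (23.03–5.333 Ma) lies entirely within 23.03–2.58 Ma, the Neogene Period.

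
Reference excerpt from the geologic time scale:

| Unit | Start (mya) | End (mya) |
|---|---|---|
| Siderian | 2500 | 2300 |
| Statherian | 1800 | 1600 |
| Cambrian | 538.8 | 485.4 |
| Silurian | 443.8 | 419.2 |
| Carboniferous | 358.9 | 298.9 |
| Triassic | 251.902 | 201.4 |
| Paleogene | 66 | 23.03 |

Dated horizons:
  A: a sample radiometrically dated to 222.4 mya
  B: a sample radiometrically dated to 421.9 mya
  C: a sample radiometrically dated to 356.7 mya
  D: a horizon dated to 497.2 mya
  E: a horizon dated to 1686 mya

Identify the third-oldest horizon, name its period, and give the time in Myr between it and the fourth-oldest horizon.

Sorted oldest-first by Ma: E (1686), D (497.2), B (421.9), C (356.7), A (222.4).
The third oldest is B at 421.9 Ma, which lies in 443.8–419.2 Ma: the Silurian.
The fourth oldest is C at 356.7 Ma; separation = |421.9 − 356.7| = 65.2 Myr.

B, in the Silurian; 65.2 million years to C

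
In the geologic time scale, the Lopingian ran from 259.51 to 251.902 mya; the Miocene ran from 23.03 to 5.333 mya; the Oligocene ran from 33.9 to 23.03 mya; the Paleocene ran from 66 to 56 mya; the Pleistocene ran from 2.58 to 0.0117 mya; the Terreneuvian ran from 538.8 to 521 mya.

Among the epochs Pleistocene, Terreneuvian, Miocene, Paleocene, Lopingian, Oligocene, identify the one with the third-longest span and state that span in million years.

Oligocene, 10.87 million years

Start − end for each: Pleistocene 2.58 − 0.0117 = 2.5683; Terreneuvian 538.8 − 521 = 17.8; Miocene 23.03 − 5.333 = 17.697; Paleocene 66 − 56 = 10; Lopingian 259.51 − 251.902 = 7.608; Oligocene 33.9 − 23.03 = 10.87.
Ranking these from longest: Terreneuvian > Miocene > Oligocene > Paleocene > Lopingian > Pleistocene.
Position 3 in that ranking is Oligocene, which lasted 10.87 Myr.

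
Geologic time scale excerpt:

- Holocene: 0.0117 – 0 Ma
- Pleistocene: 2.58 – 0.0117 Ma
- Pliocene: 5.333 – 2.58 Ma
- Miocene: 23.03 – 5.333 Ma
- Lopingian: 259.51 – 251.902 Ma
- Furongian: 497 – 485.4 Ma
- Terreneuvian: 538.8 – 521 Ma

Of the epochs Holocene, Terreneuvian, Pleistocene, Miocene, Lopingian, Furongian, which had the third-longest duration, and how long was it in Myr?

Durations: Holocene 0.0117; Terreneuvian 17.8; Pleistocene 2.5683; Miocene 17.697; Lopingian 7.608; Furongian 11.6 Myr.
Sorted longest-first: Terreneuvian (17.8), Miocene (17.697), Furongian (11.6), Lopingian (7.608), Pleistocene (2.5683), Holocene (0.0117).
The third longest is Furongian at 11.6 Myr.

Furongian, 11.6 million years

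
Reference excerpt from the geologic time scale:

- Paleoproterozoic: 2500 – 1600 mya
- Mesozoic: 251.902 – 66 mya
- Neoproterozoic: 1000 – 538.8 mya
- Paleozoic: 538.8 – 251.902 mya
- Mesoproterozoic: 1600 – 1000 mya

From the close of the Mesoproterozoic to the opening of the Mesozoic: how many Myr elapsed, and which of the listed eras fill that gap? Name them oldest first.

End of Mesoproterozoic = 1000 Ma; start of Mesozoic = 251.902 Ma.
Gap = 1000 − 251.902 = 748.098 Myr.
Eras wholly inside 1000–251.902 Ma: Neoproterozoic (1000–538.8), Paleozoic (538.8–251.902).

748.098 million years; Neoproterozoic, Paleozoic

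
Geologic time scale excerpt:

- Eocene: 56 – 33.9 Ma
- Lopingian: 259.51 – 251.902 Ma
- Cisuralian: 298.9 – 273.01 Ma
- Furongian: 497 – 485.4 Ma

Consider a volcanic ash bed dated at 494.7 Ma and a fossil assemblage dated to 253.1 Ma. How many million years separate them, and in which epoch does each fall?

241.6 million years apart; the first in the Furongian, the second in the Lopingian

Elapsed time: 494.7 − 253.1 = 241.6 Myr.
494.7 Ma lies within 497–485.4 Ma: Furongian.
253.1 Ma lies within 259.51–251.902 Ma: Lopingian.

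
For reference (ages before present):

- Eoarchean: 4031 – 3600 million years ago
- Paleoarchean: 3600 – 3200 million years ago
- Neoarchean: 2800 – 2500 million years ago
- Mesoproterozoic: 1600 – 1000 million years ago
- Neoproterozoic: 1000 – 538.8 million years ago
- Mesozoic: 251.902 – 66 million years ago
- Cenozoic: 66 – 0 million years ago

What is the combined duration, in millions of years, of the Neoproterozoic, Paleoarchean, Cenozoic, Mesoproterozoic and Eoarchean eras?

Duration is start − end for each: (1000 − 538.8) + (3600 − 3200) + (66 − 0) + (1600 − 1000) + (4031 − 3600).
That is 461.2 + 400 + 66 + 600 + 431, which totals 1958.2 million years.

1958.2 million years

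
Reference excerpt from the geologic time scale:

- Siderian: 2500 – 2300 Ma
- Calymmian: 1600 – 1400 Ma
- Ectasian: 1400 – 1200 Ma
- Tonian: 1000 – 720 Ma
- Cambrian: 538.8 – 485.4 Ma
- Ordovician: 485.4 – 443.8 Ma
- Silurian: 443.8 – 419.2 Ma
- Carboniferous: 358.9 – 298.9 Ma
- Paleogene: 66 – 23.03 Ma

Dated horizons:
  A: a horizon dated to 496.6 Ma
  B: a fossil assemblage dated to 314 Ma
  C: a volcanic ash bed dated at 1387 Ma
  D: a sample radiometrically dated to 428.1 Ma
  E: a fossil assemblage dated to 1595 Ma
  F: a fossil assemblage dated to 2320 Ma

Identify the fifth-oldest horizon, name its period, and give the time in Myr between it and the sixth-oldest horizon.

D, in the Silurian; 114.1 million years to B

Sorted oldest-first by Ma: F (2320), E (1595), C (1387), A (496.6), D (428.1), B (314).
The fifth oldest is D at 428.1 Ma, which lies in 443.8–419.2 Ma: the Silurian.
The sixth oldest is B at 314 Ma; separation = |428.1 − 314| = 114.1 Myr.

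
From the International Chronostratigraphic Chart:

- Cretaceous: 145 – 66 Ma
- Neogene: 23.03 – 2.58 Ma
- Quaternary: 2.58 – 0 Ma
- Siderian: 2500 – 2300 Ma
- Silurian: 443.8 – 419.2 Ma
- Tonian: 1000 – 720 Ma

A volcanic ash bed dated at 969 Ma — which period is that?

969 Ma lies between 1000 and 720 Ma, so it falls in the Tonian.

Tonian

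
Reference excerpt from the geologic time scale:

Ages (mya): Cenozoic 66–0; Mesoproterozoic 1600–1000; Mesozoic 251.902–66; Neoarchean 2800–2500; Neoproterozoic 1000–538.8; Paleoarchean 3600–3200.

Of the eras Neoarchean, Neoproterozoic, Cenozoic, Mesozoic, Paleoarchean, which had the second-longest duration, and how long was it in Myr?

Start − end for each: Neoarchean 2800 − 2500 = 300; Neoproterozoic 1000 − 538.8 = 461.2; Cenozoic 66 − 0 = 66; Mesozoic 251.902 − 66 = 185.902; Paleoarchean 3600 − 3200 = 400.
Ranking these from longest: Neoproterozoic > Paleoarchean > Neoarchean > Mesozoic > Cenozoic.
Position 2 in that ranking is Paleoarchean, which lasted 400 Myr.

Paleoarchean, 400 million years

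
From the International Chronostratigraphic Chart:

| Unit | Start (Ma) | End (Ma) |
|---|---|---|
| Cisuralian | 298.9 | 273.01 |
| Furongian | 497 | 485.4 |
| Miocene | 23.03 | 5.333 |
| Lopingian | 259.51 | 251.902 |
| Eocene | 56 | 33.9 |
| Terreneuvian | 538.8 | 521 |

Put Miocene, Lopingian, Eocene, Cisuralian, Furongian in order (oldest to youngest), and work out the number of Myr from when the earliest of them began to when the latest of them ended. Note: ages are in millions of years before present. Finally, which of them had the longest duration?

From the excerpt: Miocene 23.03–5.333; Lopingian 259.51–251.902; Eocene 56–33.9; Cisuralian 298.9–273.01; Furongian 497–485.4 (Ma).
Larger Ma is earlier, so the oldest is Furongian and the youngest is Miocene; oldest to youngest: Furongian, Cisuralian, Lopingian, Eocene, Miocene.
Oldest start 497 minus youngest end 5.333 gives 491.667 Myr overall.
Individual lengths (start − end): Miocene 17.697; Furongian 11.6; Eocene 22.1; Cisuralian 25.89; Lopingian 7.608. The largest is Cisuralian at 25.89 Myr.

Furongian → Cisuralian → Lopingian → Eocene → Miocene; total span 491.667 Myr; longest is Cisuralian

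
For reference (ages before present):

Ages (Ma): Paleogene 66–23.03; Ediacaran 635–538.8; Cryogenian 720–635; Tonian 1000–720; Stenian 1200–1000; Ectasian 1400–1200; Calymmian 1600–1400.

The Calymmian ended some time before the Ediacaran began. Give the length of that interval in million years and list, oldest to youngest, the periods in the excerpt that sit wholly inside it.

End of Calymmian = 1400 Ma; start of Ediacaran = 635 Ma.
Gap = 1400 − 635 = 765 Myr.
Periods wholly inside 1400–635 Ma: Ectasian (1400–1200), Stenian (1200–1000), Tonian (1000–720), Cryogenian (720–635).

765 million years; Ectasian, Stenian, Tonian, Cryogenian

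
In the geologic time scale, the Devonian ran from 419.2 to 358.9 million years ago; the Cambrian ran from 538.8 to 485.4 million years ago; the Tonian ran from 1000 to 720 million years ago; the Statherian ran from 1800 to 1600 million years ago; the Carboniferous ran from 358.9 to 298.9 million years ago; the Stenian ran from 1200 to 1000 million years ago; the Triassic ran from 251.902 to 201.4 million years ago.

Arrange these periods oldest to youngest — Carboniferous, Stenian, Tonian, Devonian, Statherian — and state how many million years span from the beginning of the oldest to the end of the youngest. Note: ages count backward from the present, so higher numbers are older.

Start ages (Ma): Statherian 1800, Stenian 1200, Tonian 1000, Devonian 419.2, Carboniferous 358.9.
Ordered oldest to youngest: Statherian, Stenian, Tonian, Devonian, Carboniferous.
Span = 1800 − 298.9 = 1501.1 Myr.

Statherian, Stenian, Tonian, Devonian, Carboniferous; total span 1501.1 Myr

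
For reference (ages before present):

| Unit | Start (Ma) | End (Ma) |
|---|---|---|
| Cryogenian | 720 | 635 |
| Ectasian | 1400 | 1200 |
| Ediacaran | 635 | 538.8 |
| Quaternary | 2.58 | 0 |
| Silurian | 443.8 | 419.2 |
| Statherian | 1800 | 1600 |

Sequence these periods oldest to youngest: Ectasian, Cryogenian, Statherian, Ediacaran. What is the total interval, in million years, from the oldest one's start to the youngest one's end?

From the excerpt: Ectasian 1400–1200; Cryogenian 720–635; Statherian 1800–1600; Ediacaran 635–538.8 (Ma).
Larger Ma is earlier, so the oldest is Statherian and the youngest is Ediacaran; oldest to youngest: Statherian, Ectasian, Cryogenian, Ediacaran.
Oldest start 1800 minus youngest end 538.8 gives 1261.2 Myr overall.

Statherian → Ectasian → Cryogenian → Ediacaran; total span 1261.2 Myr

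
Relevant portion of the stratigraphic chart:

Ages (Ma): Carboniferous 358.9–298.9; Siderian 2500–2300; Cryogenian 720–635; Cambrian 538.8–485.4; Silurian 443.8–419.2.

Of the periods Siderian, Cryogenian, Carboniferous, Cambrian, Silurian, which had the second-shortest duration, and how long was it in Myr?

Cambrian, 53.4 million years

Start − end for each: Siderian 2500 − 2300 = 200; Cryogenian 720 − 635 = 85; Carboniferous 358.9 − 298.9 = 60; Cambrian 538.8 − 485.4 = 53.4; Silurian 443.8 − 419.2 = 24.6.
Ranking these from shortest: Silurian < Cambrian < Carboniferous < Cryogenian < Siderian.
Position 2 in that ranking is Cambrian, which lasted 53.4 Myr.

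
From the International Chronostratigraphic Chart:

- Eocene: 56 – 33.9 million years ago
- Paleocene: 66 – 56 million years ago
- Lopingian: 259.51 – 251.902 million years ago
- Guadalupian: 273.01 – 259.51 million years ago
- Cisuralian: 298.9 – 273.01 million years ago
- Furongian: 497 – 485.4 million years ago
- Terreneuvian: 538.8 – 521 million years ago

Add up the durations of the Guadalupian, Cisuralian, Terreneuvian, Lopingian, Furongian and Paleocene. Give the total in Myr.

86.398 million years

Duration is start − end for each: (273.01 − 259.51) + (298.9 − 273.01) + (538.8 − 521) + (259.51 − 251.902) + (497 − 485.4) + (66 − 56).
That is 13.5 + 25.89 + 17.8 + 7.608 + 11.6 + 10, which totals 86.398 million years.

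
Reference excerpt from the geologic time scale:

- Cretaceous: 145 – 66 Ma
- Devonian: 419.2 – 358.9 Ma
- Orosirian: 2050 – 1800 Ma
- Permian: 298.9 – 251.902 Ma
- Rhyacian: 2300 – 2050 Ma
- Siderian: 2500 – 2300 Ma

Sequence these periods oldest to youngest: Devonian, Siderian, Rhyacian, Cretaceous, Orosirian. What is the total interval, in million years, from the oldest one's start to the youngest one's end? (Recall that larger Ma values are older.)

Start ages (Ma): Siderian 2500, Rhyacian 2300, Orosirian 2050, Devonian 419.2, Cretaceous 145.
Ordered oldest to youngest: Siderian, Rhyacian, Orosirian, Devonian, Cretaceous.
Span = 2500 − 66 = 2434 Myr.

Siderian, Rhyacian, Orosirian, Devonian, Cretaceous; total span 2434 Myr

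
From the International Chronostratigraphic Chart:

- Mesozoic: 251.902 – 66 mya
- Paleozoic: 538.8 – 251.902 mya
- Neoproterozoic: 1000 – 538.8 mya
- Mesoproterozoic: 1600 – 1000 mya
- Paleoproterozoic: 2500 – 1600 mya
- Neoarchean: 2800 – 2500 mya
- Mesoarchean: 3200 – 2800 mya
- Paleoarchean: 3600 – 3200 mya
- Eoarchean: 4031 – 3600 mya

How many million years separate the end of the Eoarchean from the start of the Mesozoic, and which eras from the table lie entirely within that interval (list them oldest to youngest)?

End of Eoarchean = 3600 Ma; start of Mesozoic = 251.902 Ma.
Gap = 3600 − 251.902 = 3348.098 Myr.
Eras wholly inside 3600–251.902 Ma: Paleoarchean (3600–3200), Mesoarchean (3200–2800), Neoarchean (2800–2500), Paleoproterozoic (2500–1600), Mesoproterozoic (1600–1000), Neoproterozoic (1000–538.8), Paleozoic (538.8–251.902).

3348.098 million years; Paleoarchean, Mesoarchean, Neoarchean, Paleoproterozoic, Mesoproterozoic, Neoproterozoic, Paleozoic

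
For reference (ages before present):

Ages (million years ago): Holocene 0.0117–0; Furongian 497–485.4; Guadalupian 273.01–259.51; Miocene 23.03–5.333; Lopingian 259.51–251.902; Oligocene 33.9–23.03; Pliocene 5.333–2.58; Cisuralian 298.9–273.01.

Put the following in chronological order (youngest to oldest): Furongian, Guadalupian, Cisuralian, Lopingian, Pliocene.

The oldest of these is Furongian (starts 497 Ma) and the youngest is Pliocene (ends 2.58 Ma).
In between, by decreasing start age: Cisuralian (298.9), Guadalupian (273.01), Lopingian (259.51).
Listing youngest first means reversing that sequence.

Pliocene, Lopingian, Guadalupian, Cisuralian, Furongian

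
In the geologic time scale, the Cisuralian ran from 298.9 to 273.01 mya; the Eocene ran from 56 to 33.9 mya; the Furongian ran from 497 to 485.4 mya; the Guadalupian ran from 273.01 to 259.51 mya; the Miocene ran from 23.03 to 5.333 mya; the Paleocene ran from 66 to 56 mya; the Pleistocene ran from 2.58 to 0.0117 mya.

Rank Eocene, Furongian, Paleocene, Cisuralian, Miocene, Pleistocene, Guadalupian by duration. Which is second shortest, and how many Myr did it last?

Paleocene, 10 million years

Start − end for each: Eocene 56 − 33.9 = 22.1; Furongian 497 − 485.4 = 11.6; Paleocene 66 − 56 = 10; Cisuralian 298.9 − 273.01 = 25.89; Miocene 23.03 − 5.333 = 17.697; Pleistocene 2.58 − 0.0117 = 2.5683; Guadalupian 273.01 − 259.51 = 13.5.
Ranking these from shortest: Pleistocene < Paleocene < Furongian < Guadalupian < Miocene < Eocene < Cisuralian.
Position 2 in that ranking is Paleocene, which lasted 10 Myr.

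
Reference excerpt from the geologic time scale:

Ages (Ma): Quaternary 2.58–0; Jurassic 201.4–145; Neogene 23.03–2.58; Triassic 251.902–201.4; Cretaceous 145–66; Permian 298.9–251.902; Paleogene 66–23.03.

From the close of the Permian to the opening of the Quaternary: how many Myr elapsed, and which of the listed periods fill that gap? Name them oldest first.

249.322 million years; Triassic, Jurassic, Cretaceous, Paleogene, Neogene

The Permian closes at 251.902 Ma and the Quaternary opens at 2.58 Ma, so the interval is 251.902 − 2.58 = 249.322 Myr.
A period fits inside if it starts at or after 251.902 Ma and ends at or before 2.58 Ma; oldest first that gives Triassic, Jurassic, Cretaceous, Paleogene, Neogene.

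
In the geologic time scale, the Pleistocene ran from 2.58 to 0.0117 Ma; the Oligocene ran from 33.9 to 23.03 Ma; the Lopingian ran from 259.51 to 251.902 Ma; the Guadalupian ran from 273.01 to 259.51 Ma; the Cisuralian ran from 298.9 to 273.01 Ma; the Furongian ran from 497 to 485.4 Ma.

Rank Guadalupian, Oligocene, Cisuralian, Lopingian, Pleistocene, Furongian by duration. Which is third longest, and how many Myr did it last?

Furongian, 11.6 million years

Durations: Guadalupian 13.5; Oligocene 10.87; Cisuralian 25.89; Lopingian 7.608; Pleistocene 2.5683; Furongian 11.6 Myr.
Sorted longest-first: Cisuralian (25.89), Guadalupian (13.5), Furongian (11.6), Oligocene (10.87), Lopingian (7.608), Pleistocene (2.5683).
The third longest is Furongian at 11.6 Myr.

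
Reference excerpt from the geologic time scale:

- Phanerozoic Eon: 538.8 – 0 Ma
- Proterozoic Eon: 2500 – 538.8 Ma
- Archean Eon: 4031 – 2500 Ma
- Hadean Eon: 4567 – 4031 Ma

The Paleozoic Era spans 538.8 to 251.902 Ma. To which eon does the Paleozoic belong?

Phanerozoic

The Paleozoic (538.8–251.902 Ma) lies entirely within 538.8–0 Ma, the Phanerozoic Eon.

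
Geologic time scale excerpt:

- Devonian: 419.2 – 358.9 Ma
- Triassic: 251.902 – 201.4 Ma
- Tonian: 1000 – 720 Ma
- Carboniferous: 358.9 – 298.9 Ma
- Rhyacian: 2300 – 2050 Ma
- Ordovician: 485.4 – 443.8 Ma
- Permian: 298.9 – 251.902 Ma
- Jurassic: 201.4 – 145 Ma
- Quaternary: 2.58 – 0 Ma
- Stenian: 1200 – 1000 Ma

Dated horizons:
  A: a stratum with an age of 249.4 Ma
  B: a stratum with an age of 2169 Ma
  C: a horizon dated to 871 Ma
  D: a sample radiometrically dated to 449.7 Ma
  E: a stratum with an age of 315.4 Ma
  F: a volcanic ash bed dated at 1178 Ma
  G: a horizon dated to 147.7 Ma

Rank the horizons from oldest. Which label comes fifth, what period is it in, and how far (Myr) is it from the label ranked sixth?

Larger Ma means older, so oldest first: B 2169 > F 1178 > C 871 > D 449.7 > E 315.4 > A 249.4 > G 147.7.
Counting 5 along gives E (315.4 Ma); the excerpt puts that inside the Carboniferous, 358.9–298.9 Ma.
Next in line is A (249.4 Ma), and 315.4 − 249.4 = 66 Myr.

E, in the Carboniferous; 66 million years to A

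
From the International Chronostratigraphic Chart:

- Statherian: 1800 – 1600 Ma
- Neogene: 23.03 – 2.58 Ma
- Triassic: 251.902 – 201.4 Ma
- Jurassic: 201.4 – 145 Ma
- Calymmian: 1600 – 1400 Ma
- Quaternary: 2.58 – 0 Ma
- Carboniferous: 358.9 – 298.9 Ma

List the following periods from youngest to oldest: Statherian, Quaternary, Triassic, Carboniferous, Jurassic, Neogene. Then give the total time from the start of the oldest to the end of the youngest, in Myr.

Quaternary → Neogene → Jurassic → Triassic → Carboniferous → Statherian; total span 1800 Myr

Start ages (Ma): Statherian 1800, Carboniferous 358.9, Triassic 251.902, Jurassic 201.4, Neogene 23.03, Quaternary 2.58.
Ordered youngest to oldest: Quaternary, Neogene, Jurassic, Triassic, Carboniferous, Statherian.
Span = 1800 − 0 = 1800 Myr.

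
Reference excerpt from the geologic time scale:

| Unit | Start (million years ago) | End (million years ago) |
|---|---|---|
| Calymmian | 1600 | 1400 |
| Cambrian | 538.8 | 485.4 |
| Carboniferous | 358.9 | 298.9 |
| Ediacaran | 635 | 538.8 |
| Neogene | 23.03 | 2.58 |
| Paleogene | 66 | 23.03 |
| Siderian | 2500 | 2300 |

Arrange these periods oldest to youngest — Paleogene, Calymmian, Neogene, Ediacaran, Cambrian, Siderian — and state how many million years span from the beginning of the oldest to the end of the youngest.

Siderian, Calymmian, Ediacaran, Cambrian, Paleogene, Neogene; total span 2497.42 Myr

From the excerpt: Paleogene 66–23.03; Calymmian 1600–1400; Neogene 23.03–2.58; Ediacaran 635–538.8; Cambrian 538.8–485.4; Siderian 2500–2300 (Ma).
Larger Ma is earlier, so the oldest is Siderian and the youngest is Neogene; oldest to youngest: Siderian, Calymmian, Ediacaran, Cambrian, Paleogene, Neogene.
Oldest start 2500 minus youngest end 2.58 gives 2497.42 Myr overall.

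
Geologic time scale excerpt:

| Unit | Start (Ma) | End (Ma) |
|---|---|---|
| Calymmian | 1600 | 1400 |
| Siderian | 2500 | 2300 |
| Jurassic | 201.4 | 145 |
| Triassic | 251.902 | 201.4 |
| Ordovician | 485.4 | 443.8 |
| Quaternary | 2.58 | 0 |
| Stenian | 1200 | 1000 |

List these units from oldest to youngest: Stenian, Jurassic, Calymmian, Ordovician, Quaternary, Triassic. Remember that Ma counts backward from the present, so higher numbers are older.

Calymmian, then Stenian, then Ordovician, then Triassic, then Jurassic, then Quaternary

Sorting by start age (descending Ma, since larger Ma = older): Calymmian began 1600, Stenian began 1200, Ordovician began 485.4, Triassic began 251.902, Jurassic began 201.4, Quaternary began 2.58.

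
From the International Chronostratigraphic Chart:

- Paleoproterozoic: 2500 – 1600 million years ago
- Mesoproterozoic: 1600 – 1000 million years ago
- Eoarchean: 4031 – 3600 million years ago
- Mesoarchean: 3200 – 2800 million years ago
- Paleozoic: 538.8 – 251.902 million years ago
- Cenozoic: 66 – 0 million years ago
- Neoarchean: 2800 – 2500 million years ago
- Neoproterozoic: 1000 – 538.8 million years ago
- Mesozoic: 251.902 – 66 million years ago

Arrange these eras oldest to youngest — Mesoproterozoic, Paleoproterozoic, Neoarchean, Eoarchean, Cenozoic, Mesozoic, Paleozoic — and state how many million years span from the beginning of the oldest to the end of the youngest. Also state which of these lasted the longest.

Eoarchean → Neoarchean → Paleoproterozoic → Mesoproterozoic → Paleozoic → Mesozoic → Cenozoic; total span 4031 Myr; longest is Paleoproterozoic

From the excerpt: Mesoproterozoic 1600–1000; Paleoproterozoic 2500–1600; Neoarchean 2800–2500; Eoarchean 4031–3600; Cenozoic 66–0; Mesozoic 251.902–66; Paleozoic 538.8–251.902 (Ma).
Larger Ma is earlier, so the oldest is Eoarchean and the youngest is Cenozoic; oldest to youngest: Eoarchean, Neoarchean, Paleoproterozoic, Mesoproterozoic, Paleozoic, Mesozoic, Cenozoic.
Oldest start 4031 minus youngest end 0 gives 4031 Myr overall.
Individual lengths (start − end): Paleozoic 286.898; Mesozoic 185.902; Mesoproterozoic 600; Paleoproterozoic 900; Neoarchean 300; Eoarchean 431; Cenozoic 66. The largest is Paleoproterozoic at 900 Myr.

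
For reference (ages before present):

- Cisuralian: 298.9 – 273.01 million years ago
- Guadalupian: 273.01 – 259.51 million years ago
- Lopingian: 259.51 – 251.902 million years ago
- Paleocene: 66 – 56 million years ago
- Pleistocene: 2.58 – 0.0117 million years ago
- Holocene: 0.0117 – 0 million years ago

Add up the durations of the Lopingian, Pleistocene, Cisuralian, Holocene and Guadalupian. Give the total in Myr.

Each duration: Lopingian = 7.608; Pleistocene = 2.5683; Cisuralian = 25.89; Holocene = 0.0117; Guadalupian = 13.5.
Sum: 7.608 + 2.5683 + 25.89 + 0.0117 + 13.5 = 49.578 Myr.

49.578 million years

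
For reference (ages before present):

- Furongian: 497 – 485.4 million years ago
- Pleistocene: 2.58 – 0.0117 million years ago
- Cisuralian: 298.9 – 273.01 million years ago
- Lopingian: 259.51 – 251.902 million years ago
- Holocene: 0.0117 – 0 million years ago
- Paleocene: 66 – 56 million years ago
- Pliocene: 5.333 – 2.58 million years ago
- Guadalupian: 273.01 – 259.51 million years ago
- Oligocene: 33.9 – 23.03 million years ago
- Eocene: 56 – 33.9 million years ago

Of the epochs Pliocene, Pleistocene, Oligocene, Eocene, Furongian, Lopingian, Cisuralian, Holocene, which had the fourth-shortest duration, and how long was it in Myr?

Lopingian, 7.608 million years

Start − end for each: Pliocene 5.333 − 2.58 = 2.753; Pleistocene 2.58 − 0.0117 = 2.5683; Oligocene 33.9 − 23.03 = 10.87; Eocene 56 − 33.9 = 22.1; Furongian 497 − 485.4 = 11.6; Lopingian 259.51 − 251.902 = 7.608; Cisuralian 298.9 − 273.01 = 25.89; Holocene 0.0117 − 0 = 0.0117.
Ranking these from shortest: Holocene < Pleistocene < Pliocene < Lopingian < Oligocene < Furongian < Eocene < Cisuralian.
Position 4 in that ranking is Lopingian, which lasted 7.608 Myr.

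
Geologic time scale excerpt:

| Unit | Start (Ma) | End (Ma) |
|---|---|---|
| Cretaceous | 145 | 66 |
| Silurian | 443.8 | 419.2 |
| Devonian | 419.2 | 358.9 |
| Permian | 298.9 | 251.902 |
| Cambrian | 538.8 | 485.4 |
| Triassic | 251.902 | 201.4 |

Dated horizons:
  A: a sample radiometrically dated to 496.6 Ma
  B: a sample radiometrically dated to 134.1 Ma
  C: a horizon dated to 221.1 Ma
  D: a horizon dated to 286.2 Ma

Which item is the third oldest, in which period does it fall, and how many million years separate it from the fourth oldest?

Larger Ma means older, so oldest first: A 496.6 > D 286.2 > C 221.1 > B 134.1.
Counting 3 along gives C (221.1 Ma); the excerpt puts that inside the Triassic, 251.902–201.4 Ma.
Next in line is B (134.1 Ma), and 221.1 − 134.1 = 87 Myr.

C, in the Triassic; 87 million years to B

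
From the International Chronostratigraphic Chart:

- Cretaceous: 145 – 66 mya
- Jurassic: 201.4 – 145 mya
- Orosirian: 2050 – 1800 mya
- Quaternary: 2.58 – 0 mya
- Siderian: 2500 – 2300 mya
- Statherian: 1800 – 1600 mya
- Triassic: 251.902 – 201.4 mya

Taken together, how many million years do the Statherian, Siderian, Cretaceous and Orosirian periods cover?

729 million years

Duration is start − end for each: (1800 − 1600) + (2500 − 2300) + (145 − 66) + (2050 − 1800).
That is 200 + 200 + 79 + 250, which totals 729 million years.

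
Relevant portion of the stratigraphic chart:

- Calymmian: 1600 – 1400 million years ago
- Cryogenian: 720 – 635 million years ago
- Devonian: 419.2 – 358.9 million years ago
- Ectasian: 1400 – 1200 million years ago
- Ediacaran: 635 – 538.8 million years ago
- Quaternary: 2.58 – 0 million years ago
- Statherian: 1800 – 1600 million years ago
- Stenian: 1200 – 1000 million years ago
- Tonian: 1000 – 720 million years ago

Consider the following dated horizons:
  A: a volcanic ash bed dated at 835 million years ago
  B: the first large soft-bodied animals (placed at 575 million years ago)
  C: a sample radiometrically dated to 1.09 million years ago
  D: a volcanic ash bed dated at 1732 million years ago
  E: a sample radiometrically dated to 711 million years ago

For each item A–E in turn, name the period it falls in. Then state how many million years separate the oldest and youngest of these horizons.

Match each age against the start–end ranges in the excerpt: A = 835 Ma → Tonian (1000–720); B = 575 Ma → Ediacaran (635–538.8); C = 1.09 Ma → Quaternary (2.58–0); D = 1732 Ma → Statherian (1800–1600); E = 711 Ma → Cryogenian (720–635).
The largest age is 1732 Ma and the smallest is 1.09 Ma; their difference is 1730.91 Myr.

A — Tonian; B — Ediacaran; C — Quaternary; D — Statherian; E — Cryogenian; span 1730.91 million years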